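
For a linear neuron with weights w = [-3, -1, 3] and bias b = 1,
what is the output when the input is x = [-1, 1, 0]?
y = 3

y = (-3)(-1) + (-1)(1) + (3)(0) + 1 = 3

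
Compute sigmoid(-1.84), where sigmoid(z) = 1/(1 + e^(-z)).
0.1371

sigmoid(-1.84) = 1/(1 + e^(1.84)) = 1/(1 + 6.297) = 0.1371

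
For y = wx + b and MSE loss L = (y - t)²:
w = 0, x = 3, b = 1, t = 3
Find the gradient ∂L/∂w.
∂L/∂w = -12

y = wx + b = (0)(3) + 1 = 1
∂L/∂y = 2(y - t) = 2(1 - 3) = -4
∂y/∂w = x = 3
∂L/∂w = ∂L/∂y · ∂y/∂w = -4 × 3 = -12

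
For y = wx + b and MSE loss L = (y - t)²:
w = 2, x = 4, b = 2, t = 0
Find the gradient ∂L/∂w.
∂L/∂w = 80

y = wx + b = (2)(4) + 2 = 10
∂L/∂y = 2(y - t) = 2(10 - 0) = 20
∂y/∂w = x = 4
∂L/∂w = ∂L/∂y · ∂y/∂w = 20 × 4 = 80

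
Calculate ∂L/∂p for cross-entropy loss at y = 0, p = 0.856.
∂L/∂p = 6.944

∂L/∂p = -y/p + (1-y)/(1-p) = 0 + 1/0.144 = 6.944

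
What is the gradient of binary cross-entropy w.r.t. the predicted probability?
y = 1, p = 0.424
∂L/∂p = -2.358

∂L/∂p = -y/p + (1-y)/(1-p) = -1/0.424 + 0 = -2.358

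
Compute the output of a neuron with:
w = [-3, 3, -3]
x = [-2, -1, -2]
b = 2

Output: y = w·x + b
y = 11

y = (-3)(-2) + (3)(-1) + (-3)(-2) + 2 = 11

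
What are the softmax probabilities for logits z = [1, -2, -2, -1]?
p = [0.8098, 0.0403, 0.0403, 0.1096]

exp(z) = [2.718, 0.1353, 0.1353, 0.3679]
Sum = 3.357
p = [0.8098, 0.0403, 0.0403, 0.1096]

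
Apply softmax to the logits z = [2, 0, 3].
p = [0.2595, 0.0351, 0.7054]

exp(z) = [7.389, 1, 20.09]
Sum = 28.47
p = [0.2595, 0.0351, 0.7054]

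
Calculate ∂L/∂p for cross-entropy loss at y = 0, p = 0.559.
∂L/∂p = 2.268

∂L/∂p = -y/p + (1-y)/(1-p) = 0 + 1/0.441 = 2.268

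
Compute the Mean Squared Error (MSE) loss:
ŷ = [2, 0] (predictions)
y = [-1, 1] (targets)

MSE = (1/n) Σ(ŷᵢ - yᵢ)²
MSE = 5

MSE = (1/2)((2--1)² + (0-1)²) = (1/2)(9 + 1) = 5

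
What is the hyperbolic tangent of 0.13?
0.1293

tanh(0.13) = (e^(0.13) - e^(-0.13))/(e^(0.13) + e^(-0.13)) = 0.1293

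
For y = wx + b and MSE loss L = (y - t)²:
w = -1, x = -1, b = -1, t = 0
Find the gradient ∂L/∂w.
∂L/∂w = 0

y = wx + b = (-1)(-1) + -1 = 0
∂L/∂y = 2(y - t) = 2(0 - 0) = 0
∂y/∂w = x = -1
∂L/∂w = ∂L/∂y · ∂y/∂w = 0 × -1 = 0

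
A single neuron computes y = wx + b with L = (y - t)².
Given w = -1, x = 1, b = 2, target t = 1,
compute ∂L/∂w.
∂L/∂w = 0

y = wx + b = (-1)(1) + 2 = 1
∂L/∂y = 2(y - t) = 2(1 - 1) = 0
∂y/∂w = x = 1
∂L/∂w = ∂L/∂y · ∂y/∂w = 0 × 1 = 0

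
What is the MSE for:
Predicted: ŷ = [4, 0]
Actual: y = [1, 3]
MSE = 9

MSE = (1/2)((4-1)² + (0-3)²) = (1/2)(9 + 9) = 9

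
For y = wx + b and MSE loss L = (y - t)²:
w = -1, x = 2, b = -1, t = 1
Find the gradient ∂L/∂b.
∂L/∂b = -8

y = wx + b = (-1)(2) + -1 = -3
∂L/∂y = 2(y - t) = 2(-3 - 1) = -8
∂y/∂b = 1
∂L/∂b = ∂L/∂y · ∂y/∂b = -8 × 1 = -8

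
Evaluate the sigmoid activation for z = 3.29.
0.9641

sigmoid(3.29) = 1/(1 + e^(-3.29)) = 1/(1 + 0.03725) = 0.9641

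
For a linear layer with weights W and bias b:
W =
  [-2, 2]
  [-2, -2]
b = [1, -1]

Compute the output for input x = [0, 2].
y = [5, -5]

Wx = [-2×0 + 2×2, -2×0 + -2×2]
   = [4, -4]
y = Wx + b = [4 + 1, -4 + -1] = [5, -5]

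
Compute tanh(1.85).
0.9517

tanh(1.85) = (e^(1.85) - e^(-1.85))/(e^(1.85) + e^(-1.85)) = 0.9517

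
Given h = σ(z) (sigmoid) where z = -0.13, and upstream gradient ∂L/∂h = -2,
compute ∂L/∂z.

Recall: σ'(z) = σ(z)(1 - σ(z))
∂L/∂z = -0.4979

σ(-0.13) = 0.4675
σ'(-0.13) = σ(-0.13)(1 - σ(-0.13)) = 0.4675 × 0.5325 = 0.2489
∂L/∂z = ∂L/∂h · σ'(z) = -2 × 0.2489 = -0.4979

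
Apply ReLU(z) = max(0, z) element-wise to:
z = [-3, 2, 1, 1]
h = [0, 2, 1, 1]

ReLU applied element-wise: max(0,-3)=0, max(0,2)=2, max(0,1)=1, max(0,1)=1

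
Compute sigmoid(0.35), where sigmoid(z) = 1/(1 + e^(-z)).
0.5866

sigmoid(0.35) = 1/(1 + e^(-0.35)) = 1/(1 + 0.7047) = 0.5866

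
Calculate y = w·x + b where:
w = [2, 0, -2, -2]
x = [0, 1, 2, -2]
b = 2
y = 2

y = (2)(0) + (0)(1) + (-2)(2) + (-2)(-2) + 2 = 2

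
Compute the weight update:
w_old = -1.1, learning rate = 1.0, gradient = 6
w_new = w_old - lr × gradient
w_new = -7.1

w_new = w - η·∂L/∂w = -1.1 - 1.0×(6) = -1.1 - (6) = -7.1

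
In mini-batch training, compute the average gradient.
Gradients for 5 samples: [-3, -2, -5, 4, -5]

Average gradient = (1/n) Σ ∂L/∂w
Average gradient = -2.2

Average = (1/5)(-3 + -2 + -5 + 4 + -5) = -11/5 = -2.2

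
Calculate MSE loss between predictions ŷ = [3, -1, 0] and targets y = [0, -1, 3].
MSE = 6

MSE = (1/3)((3-0)² + (-1--1)² + (0-3)²) = (1/3)(9 + 0 + 9) = 6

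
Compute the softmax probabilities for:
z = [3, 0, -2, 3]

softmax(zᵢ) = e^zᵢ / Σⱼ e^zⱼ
p = [0.4863, 0.0242, 0.0033, 0.4863]

exp(z) = [20.09, 1, 0.1353, 20.09]
Sum = 41.31
p = [0.4863, 0.0242, 0.0033, 0.4863]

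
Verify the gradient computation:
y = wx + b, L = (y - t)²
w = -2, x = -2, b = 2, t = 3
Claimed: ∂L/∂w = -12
Correct

y = (-2)(-2) + 2 = 6
∂L/∂y = 2(y - t) = 2(6 - 3) = 6
∂y/∂w = x = -2
∂L/∂w = 6 × -2 = -12

Claimed value: -12
Correct: The correct gradient is -12.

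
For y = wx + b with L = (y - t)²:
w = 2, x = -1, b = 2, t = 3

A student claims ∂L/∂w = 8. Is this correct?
Incorrect

y = (2)(-1) + 2 = 0
∂L/∂y = 2(y - t) = 2(0 - 3) = -6
∂y/∂w = x = -1
∂L/∂w = -6 × -1 = 6

Claimed value: 8
Incorrect: The correct gradient is 6.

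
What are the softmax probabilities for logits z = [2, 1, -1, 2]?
p = [0.4136, 0.1522, 0.0206, 0.4136]

exp(z) = [7.389, 2.718, 0.3679, 7.389]
Sum = 17.86
p = [0.4136, 0.1522, 0.0206, 0.4136]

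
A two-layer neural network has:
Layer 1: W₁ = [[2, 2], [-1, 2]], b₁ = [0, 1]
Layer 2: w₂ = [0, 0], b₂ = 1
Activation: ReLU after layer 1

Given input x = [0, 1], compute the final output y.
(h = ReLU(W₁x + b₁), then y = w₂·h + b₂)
y = 1

Layer 1 pre-activation: z₁ = [2, 3]
After ReLU: h = [2, 3]
Layer 2 output: y = 0×2 + 0×3 + 1 = 1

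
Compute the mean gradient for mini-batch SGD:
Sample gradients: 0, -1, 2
Average gradient = 0.3333

Average = (1/3)(0 + -1 + 2) = 1/3 = 0.3333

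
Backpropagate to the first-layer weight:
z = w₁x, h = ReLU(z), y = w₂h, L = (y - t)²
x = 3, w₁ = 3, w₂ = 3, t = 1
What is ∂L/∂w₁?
∂L/∂w₁ = 468

Forward pass:
z = w₁x = 3×3 = 9
h = ReLU(9) = 9
y = w₂h = 3×9 = 27

Backward pass:
∂L/∂y = 2(y - t) = 2(27 - 1) = 52
∂y/∂h = w₂ = 3
∂h/∂z = 1 (ReLU derivative)
∂z/∂w₁ = x = 3

∂L/∂w₁ = 52 × 3 × 1 × 3 = 468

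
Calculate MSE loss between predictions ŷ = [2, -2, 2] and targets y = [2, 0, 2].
MSE = 1.333

MSE = (1/3)((2-2)² + (-2-0)² + (2-2)²) = (1/3)(0 + 4 + 0) = 1.333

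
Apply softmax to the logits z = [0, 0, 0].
p = [0.3333, 0.3333, 0.3333]

exp(z) = [1, 1, 1]
Sum = 3
p = [0.3333, 0.3333, 0.3333]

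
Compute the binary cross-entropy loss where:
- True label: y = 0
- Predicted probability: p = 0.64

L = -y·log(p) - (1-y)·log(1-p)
L = 1.022

L = -0·log(0.64) - 1·log(0.36) = -log(0.36) = 1.022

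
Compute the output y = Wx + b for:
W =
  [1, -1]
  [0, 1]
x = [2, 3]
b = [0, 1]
y = [-1, 4]

Wx = [1×2 + -1×3, 0×2 + 1×3]
   = [-1, 3]
y = Wx + b = [-1 + 0, 3 + 1] = [-1, 4]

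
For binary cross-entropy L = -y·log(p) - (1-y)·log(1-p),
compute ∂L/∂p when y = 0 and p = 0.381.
∂L/∂p = 1.616

∂L/∂p = -y/p + (1-y)/(1-p) = 0 + 1/0.619 = 1.616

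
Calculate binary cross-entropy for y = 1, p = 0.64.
L = 0.4463

L = -1·log(0.64) - 0·log(0.36) = -log(0.64) = 0.4463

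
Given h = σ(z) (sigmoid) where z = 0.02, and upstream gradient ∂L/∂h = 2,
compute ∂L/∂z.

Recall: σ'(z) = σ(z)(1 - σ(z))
∂L/∂z = 0.5

σ(0.02) = 0.505
σ'(0.02) = σ(0.02)(1 - σ(0.02)) = 0.505 × 0.495 = 0.25
∂L/∂z = ∂L/∂h · σ'(z) = 2 × 0.25 = 0.5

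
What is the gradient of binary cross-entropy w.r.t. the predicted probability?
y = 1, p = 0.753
∂L/∂p = -1.328

∂L/∂p = -y/p + (1-y)/(1-p) = -1/0.753 + 0 = -1.328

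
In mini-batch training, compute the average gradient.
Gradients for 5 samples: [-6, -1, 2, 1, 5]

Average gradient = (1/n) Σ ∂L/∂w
Average gradient = 0.2

Average = (1/5)(-6 + -1 + 2 + 1 + 5) = 1/5 = 0.2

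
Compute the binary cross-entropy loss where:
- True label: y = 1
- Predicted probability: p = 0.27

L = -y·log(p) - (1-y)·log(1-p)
L = 1.309

L = -1·log(0.27) - 0·log(0.73) = -log(0.27) = 1.309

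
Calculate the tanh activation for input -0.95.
-0.7398

tanh(-0.95) = (e^(-0.95) - e^(0.95))/(e^(-0.95) + e^(0.95)) = -0.7398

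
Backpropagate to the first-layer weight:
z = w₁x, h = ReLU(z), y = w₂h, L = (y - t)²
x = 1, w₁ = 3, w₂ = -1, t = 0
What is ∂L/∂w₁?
∂L/∂w₁ = 6

Forward pass:
z = w₁x = 3×1 = 3
h = ReLU(3) = 3
y = w₂h = -1×3 = -3

Backward pass:
∂L/∂y = 2(y - t) = 2(-3 - 0) = -6
∂y/∂h = w₂ = -1
∂h/∂z = 1 (ReLU derivative)
∂z/∂w₁ = x = 1

∂L/∂w₁ = -6 × -1 × 1 × 1 = 6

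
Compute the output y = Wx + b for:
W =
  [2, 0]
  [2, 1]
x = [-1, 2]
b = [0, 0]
y = [-2, 0]

Wx = [2×-1 + 0×2, 2×-1 + 1×2]
   = [-2, 0]
y = Wx + b = [-2 + 0, 0 + 0] = [-2, 0]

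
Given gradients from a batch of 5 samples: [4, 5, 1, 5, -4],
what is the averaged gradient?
Average gradient = 2.2

Average = (1/5)(4 + 5 + 1 + 5 + -4) = 11/5 = 2.2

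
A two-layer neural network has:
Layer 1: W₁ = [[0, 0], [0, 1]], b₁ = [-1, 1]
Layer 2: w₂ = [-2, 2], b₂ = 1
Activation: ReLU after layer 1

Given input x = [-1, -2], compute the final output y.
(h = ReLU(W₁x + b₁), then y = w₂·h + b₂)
y = 1

Layer 1 pre-activation: z₁ = [-1, -1]
After ReLU: h = [0, 0]
Layer 2 output: y = -2×0 + 2×0 + 1 = 1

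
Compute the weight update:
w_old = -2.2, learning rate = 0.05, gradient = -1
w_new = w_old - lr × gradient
w_new = -2.15

w_new = w - η·∂L/∂w = -2.2 - 0.05×(-1) = -2.2 - (-0.05) = -2.15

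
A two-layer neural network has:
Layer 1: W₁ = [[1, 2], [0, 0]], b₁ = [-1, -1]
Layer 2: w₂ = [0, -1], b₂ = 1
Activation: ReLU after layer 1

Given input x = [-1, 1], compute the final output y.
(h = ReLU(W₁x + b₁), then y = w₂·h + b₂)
y = 1

Layer 1 pre-activation: z₁ = [0, -1]
After ReLU: h = [0, 0]
Layer 2 output: y = 0×0 + -1×0 + 1 = 1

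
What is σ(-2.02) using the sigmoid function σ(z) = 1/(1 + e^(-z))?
0.1171

sigmoid(-2.02) = 1/(1 + e^(2.02)) = 1/(1 + 7.538) = 0.1171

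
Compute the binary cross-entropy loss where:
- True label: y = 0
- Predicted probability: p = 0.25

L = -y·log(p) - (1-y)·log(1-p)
L = 0.2877

L = -0·log(0.25) - 1·log(0.75) = -log(0.75) = 0.2877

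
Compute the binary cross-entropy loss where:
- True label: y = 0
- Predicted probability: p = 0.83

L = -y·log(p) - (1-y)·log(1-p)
L = 1.772

L = -0·log(0.83) - 1·log(0.17) = -log(0.17) = 1.772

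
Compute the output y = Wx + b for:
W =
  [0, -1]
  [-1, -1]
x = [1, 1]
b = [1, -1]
y = [0, -3]

Wx = [0×1 + -1×1, -1×1 + -1×1]
   = [-1, -2]
y = Wx + b = [-1 + 1, -2 + -1] = [0, -3]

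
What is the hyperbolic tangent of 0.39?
0.3714

tanh(0.39) = (e^(0.39) - e^(-0.39))/(e^(0.39) + e^(-0.39)) = 0.3714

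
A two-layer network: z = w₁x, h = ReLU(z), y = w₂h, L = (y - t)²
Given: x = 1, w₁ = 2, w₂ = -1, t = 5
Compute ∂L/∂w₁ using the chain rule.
∂L/∂w₁ = 14

Forward pass:
z = w₁x = 2×1 = 2
h = ReLU(2) = 2
y = w₂h = -1×2 = -2

Backward pass:
∂L/∂y = 2(y - t) = 2(-2 - 5) = -14
∂y/∂h = w₂ = -1
∂h/∂z = 1 (ReLU derivative)
∂z/∂w₁ = x = 1

∂L/∂w₁ = -14 × -1 × 1 × 1 = 14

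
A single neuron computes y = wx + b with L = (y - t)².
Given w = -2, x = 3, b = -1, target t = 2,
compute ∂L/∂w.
∂L/∂w = -54

y = wx + b = (-2)(3) + -1 = -7
∂L/∂y = 2(y - t) = 2(-7 - 2) = -18
∂y/∂w = x = 3
∂L/∂w = ∂L/∂y · ∂y/∂w = -18 × 3 = -54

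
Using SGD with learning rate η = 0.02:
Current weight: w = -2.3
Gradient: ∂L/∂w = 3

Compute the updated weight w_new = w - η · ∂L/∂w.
w_new = -2.36

w_new = w - η·∂L/∂w = -2.3 - 0.02×(3) = -2.3 - (0.06) = -2.36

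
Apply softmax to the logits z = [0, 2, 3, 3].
p = [0.0206, 0.1522, 0.4136, 0.4136]

exp(z) = [1, 7.389, 20.09, 20.09]
Sum = 48.56
p = [0.0206, 0.1522, 0.4136, 0.4136]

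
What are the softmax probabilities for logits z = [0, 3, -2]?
p = [0.0471, 0.9465, 0.0064]

exp(z) = [1, 20.09, 0.1353]
Sum = 21.22
p = [0.0471, 0.9465, 0.0064]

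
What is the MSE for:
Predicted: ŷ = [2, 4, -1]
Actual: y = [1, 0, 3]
MSE = 11

MSE = (1/3)((2-1)² + (4-0)² + (-1-3)²) = (1/3)(1 + 16 + 16) = 11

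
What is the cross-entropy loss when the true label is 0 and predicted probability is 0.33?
L = 0.4005

L = -0·log(0.33) - 1·log(0.67) = -log(0.67) = 0.4005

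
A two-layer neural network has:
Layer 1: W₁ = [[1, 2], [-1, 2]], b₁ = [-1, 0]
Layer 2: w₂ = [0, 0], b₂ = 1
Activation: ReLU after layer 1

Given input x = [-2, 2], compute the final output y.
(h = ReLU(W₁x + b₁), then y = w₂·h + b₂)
y = 1

Layer 1 pre-activation: z₁ = [1, 6]
After ReLU: h = [1, 6]
Layer 2 output: y = 0×1 + 0×6 + 1 = 1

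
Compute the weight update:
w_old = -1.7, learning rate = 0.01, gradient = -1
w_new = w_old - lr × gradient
w_new = -1.69

w_new = w - η·∂L/∂w = -1.7 - 0.01×(-1) = -1.7 - (-0.01) = -1.69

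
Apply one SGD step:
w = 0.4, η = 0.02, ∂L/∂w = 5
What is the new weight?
w_new = 0.3

w_new = w - η·∂L/∂w = 0.4 - 0.02×(5) = 0.4 - (0.1) = 0.3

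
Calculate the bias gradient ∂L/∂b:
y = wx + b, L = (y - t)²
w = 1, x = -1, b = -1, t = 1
∂L/∂b = -6

y = wx + b = (1)(-1) + -1 = -2
∂L/∂y = 2(y - t) = 2(-2 - 1) = -6
∂y/∂b = 1
∂L/∂b = ∂L/∂y · ∂y/∂b = -6 × 1 = -6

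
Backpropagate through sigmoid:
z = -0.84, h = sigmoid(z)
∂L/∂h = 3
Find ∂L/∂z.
∂L/∂z = 0.6318

σ(-0.84) = 0.3015
σ'(-0.84) = σ(-0.84)(1 - σ(-0.84)) = 0.3015 × 0.6985 = 0.2106
∂L/∂z = ∂L/∂h · σ'(z) = 3 × 0.2106 = 0.6318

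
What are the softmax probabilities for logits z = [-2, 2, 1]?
p = [0.0132, 0.7214, 0.2654]

exp(z) = [0.1353, 7.389, 2.718]
Sum = 10.24
p = [0.0132, 0.7214, 0.2654]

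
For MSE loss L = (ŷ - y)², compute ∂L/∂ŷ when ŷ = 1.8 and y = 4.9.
∂L/∂ŷ = -6.2

∂L/∂ŷ = 2(ŷ - y) = 2(1.8 - 4.9) = 2(-3.1) = -6.2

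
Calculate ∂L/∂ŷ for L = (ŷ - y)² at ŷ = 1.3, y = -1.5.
∂L/∂ŷ = 5.6

∂L/∂ŷ = 2(ŷ - y) = 2(1.3 - -1.5) = 2(2.8) = 5.6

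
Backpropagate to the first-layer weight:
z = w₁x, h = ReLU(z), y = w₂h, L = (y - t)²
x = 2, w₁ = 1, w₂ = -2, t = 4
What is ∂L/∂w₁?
∂L/∂w₁ = 64

Forward pass:
z = w₁x = 1×2 = 2
h = ReLU(2) = 2
y = w₂h = -2×2 = -4

Backward pass:
∂L/∂y = 2(y - t) = 2(-4 - 4) = -16
∂y/∂h = w₂ = -2
∂h/∂z = 1 (ReLU derivative)
∂z/∂w₁ = x = 2

∂L/∂w₁ = -16 × -2 × 1 × 2 = 64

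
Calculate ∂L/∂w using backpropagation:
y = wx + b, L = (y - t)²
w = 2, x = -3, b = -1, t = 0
∂L/∂w = 42

y = wx + b = (2)(-3) + -1 = -7
∂L/∂y = 2(y - t) = 2(-7 - 0) = -14
∂y/∂w = x = -3
∂L/∂w = ∂L/∂y · ∂y/∂w = -14 × -3 = 42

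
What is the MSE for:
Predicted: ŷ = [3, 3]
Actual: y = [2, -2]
MSE = 13

MSE = (1/2)((3-2)² + (3--2)²) = (1/2)(1 + 25) = 13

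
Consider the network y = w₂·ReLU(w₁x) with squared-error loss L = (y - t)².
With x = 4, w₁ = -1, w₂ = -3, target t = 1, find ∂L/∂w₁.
∂L/∂w₁ = 0

Forward pass:
z = w₁x = -1×4 = -4
h = ReLU(-4) = 0
y = w₂h = -3×0 = 0

Backward pass:
∂L/∂y = 2(y - t) = 2(0 - 1) = -2
∂y/∂h = w₂ = -3
∂h/∂z = 0 (ReLU derivative)
∂z/∂w₁ = x = 4

∂L/∂w₁ = -2 × -3 × 0 × 4 = 0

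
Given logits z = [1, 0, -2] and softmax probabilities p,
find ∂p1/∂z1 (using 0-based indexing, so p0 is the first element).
∂p1/∂z1 = 0.1922

p = softmax(z) = [0.7054, 0.2595, 0.03512]
p1 = 0.2595

∂p1/∂z1 = p1(1 - p1) = 0.2595 × (1 - 0.2595) = 0.1922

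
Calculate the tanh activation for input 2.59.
0.9888

tanh(2.59) = (e^(2.59) - e^(-2.59))/(e^(2.59) + e^(-2.59)) = 0.9888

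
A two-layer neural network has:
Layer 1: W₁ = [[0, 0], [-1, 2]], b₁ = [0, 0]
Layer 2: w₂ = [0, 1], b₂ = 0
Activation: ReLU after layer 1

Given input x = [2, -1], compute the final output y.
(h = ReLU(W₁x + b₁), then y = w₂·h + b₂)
y = 0

Layer 1 pre-activation: z₁ = [0, -4]
After ReLU: h = [0, 0]
Layer 2 output: y = 0×0 + 1×0 + 0 = 0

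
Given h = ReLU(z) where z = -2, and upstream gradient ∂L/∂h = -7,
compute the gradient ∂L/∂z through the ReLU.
∂L/∂z = 0

h = ReLU(-2) = 0
Since z < 0: ∂h/∂z = 0
∂L/∂z = ∂L/∂h · ∂h/∂z = -7 × 0 = 0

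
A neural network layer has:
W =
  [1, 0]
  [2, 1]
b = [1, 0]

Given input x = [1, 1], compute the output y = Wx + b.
y = [2, 3]

Wx = [1×1 + 0×1, 2×1 + 1×1]
   = [1, 3]
y = Wx + b = [1 + 1, 3 + 0] = [2, 3]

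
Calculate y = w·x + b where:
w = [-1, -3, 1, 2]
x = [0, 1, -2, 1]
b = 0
y = -3

y = (-1)(0) + (-3)(1) + (1)(-2) + (2)(1) + 0 = -3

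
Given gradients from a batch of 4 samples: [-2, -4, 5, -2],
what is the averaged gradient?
Average gradient = -0.75

Average = (1/4)(-2 + -4 + 5 + -2) = -3/4 = -0.75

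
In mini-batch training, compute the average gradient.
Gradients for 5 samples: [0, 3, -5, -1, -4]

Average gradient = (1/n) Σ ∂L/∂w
Average gradient = -1.4

Average = (1/5)(0 + 3 + -5 + -1 + -4) = -7/5 = -1.4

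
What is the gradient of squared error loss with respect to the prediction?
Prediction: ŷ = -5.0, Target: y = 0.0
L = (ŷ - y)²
∂L/∂ŷ = -10.0

∂L/∂ŷ = 2(ŷ - y) = 2(-5.0 - 0.0) = 2(-5.0) = -10.0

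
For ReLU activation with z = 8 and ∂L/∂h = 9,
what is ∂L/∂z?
∂L/∂z = 9

h = ReLU(8) = 8
Since z > 0: ∂h/∂z = 1
∂L/∂z = ∂L/∂h · ∂h/∂z = 9 × 1 = 9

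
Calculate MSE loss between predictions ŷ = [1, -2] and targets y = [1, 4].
MSE = 18

MSE = (1/2)((1-1)² + (-2-4)²) = (1/2)(0 + 36) = 18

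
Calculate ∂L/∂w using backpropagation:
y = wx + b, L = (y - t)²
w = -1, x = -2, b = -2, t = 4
∂L/∂w = 16

y = wx + b = (-1)(-2) + -2 = 0
∂L/∂y = 2(y - t) = 2(0 - 4) = -8
∂y/∂w = x = -2
∂L/∂w = ∂L/∂y · ∂y/∂w = -8 × -2 = 16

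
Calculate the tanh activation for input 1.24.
0.8455

tanh(1.24) = (e^(1.24) - e^(-1.24))/(e^(1.24) + e^(-1.24)) = 0.8455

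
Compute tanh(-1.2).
-0.8337

tanh(-1.2) = (e^(-1.2) - e^(1.2))/(e^(-1.2) + e^(1.2)) = -0.8337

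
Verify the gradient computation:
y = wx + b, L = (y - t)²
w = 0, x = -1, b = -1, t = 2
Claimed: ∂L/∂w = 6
Correct

y = (0)(-1) + -1 = -1
∂L/∂y = 2(y - t) = 2(-1 - 2) = -6
∂y/∂w = x = -1
∂L/∂w = -6 × -1 = 6

Claimed value: 6
Correct: The correct gradient is 6.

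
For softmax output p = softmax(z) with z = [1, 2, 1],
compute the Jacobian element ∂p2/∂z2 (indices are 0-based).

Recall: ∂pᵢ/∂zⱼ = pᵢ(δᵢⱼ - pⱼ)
∂p2/∂z2 = 0.167

p = softmax(z) = [0.2119, 0.5761, 0.2119]
p2 = 0.2119

∂p2/∂z2 = p2(1 - p2) = 0.2119 × (1 - 0.2119) = 0.167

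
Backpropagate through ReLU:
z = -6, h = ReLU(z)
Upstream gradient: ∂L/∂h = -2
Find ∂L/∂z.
∂L/∂z = 0

h = ReLU(-6) = 0
Since z < 0: ∂h/∂z = 0
∂L/∂z = ∂L/∂h · ∂h/∂z = -2 × 0 = 0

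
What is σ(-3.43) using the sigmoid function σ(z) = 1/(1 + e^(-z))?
0.03137

sigmoid(-3.43) = 1/(1 + e^(3.43)) = 1/(1 + 30.88) = 0.03137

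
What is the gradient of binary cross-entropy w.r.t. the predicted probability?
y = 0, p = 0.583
∂L/∂p = 2.398

∂L/∂p = -y/p + (1-y)/(1-p) = 0 + 1/0.417 = 2.398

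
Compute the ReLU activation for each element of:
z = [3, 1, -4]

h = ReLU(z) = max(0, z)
h = [3, 1, 0]

ReLU applied element-wise: max(0,3)=3, max(0,1)=1, max(0,-4)=0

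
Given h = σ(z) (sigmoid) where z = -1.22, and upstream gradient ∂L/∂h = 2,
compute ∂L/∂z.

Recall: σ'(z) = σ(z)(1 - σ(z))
∂L/∂z = 0.352

σ(-1.22) = 0.2279
σ'(-1.22) = σ(-1.22)(1 - σ(-1.22)) = 0.2279 × 0.7721 = 0.176
∂L/∂z = ∂L/∂h · σ'(z) = 2 × 0.176 = 0.352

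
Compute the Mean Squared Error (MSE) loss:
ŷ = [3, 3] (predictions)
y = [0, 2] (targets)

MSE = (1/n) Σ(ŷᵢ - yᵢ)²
MSE = 5

MSE = (1/2)((3-0)² + (3-2)²) = (1/2)(9 + 1) = 5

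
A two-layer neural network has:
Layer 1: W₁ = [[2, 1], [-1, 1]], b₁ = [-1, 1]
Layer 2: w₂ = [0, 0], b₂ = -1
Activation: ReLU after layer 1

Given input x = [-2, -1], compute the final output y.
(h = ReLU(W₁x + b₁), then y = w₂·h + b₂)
y = -1

Layer 1 pre-activation: z₁ = [-6, 2]
After ReLU: h = [0, 2]
Layer 2 output: y = 0×0 + 0×2 + -1 = -1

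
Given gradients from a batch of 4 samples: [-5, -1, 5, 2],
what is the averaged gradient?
Average gradient = 0.25

Average = (1/4)(-5 + -1 + 5 + 2) = 1/4 = 0.25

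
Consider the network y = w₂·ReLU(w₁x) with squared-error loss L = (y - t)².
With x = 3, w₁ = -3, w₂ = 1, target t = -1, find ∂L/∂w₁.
∂L/∂w₁ = 0

Forward pass:
z = w₁x = -3×3 = -9
h = ReLU(-9) = 0
y = w₂h = 1×0 = 0

Backward pass:
∂L/∂y = 2(y - t) = 2(0 - -1) = 2
∂y/∂h = w₂ = 1
∂h/∂z = 0 (ReLU derivative)
∂z/∂w₁ = x = 3

∂L/∂w₁ = 2 × 1 × 0 × 3 = 0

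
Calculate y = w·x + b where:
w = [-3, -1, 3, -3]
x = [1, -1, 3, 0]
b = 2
y = 9

y = (-3)(1) + (-1)(-1) + (3)(3) + (-3)(0) + 2 = 9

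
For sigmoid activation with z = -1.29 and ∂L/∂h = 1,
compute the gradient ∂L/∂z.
∂L/∂z = 0.1693

σ(-1.29) = 0.2159
σ'(-1.29) = σ(-1.29)(1 - σ(-1.29)) = 0.2159 × 0.7841 = 0.1693
∂L/∂z = ∂L/∂h · σ'(z) = 1 × 0.1693 = 0.1693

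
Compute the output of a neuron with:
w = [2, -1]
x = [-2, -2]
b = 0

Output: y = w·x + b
y = -2

y = (2)(-2) + (-1)(-2) + 0 = -2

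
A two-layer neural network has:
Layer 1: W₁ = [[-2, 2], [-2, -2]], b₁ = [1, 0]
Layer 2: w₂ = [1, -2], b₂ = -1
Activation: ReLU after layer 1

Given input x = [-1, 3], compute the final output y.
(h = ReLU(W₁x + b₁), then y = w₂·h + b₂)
y = 8

Layer 1 pre-activation: z₁ = [9, -4]
After ReLU: h = [9, 0]
Layer 2 output: y = 1×9 + -2×0 + -1 = 8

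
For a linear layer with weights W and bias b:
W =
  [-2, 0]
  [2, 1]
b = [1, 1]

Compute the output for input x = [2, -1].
y = [-3, 4]

Wx = [-2×2 + 0×-1, 2×2 + 1×-1]
   = [-4, 3]
y = Wx + b = [-4 + 1, 3 + 1] = [-3, 4]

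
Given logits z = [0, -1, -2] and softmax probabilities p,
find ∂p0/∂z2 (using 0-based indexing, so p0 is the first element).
∂p0/∂z2 = -0.05989

p = softmax(z) = [0.6652, 0.2447, 0.09003]
p0 = 0.6652, p2 = 0.09003

∂p0/∂z2 = -p0 × p2 = -0.6652 × 0.09003 = -0.05989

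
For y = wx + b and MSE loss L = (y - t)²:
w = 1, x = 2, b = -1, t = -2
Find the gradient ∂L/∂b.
∂L/∂b = 6

y = wx + b = (1)(2) + -1 = 1
∂L/∂y = 2(y - t) = 2(1 - -2) = 6
∂y/∂b = 1
∂L/∂b = ∂L/∂y · ∂y/∂b = 6 × 1 = 6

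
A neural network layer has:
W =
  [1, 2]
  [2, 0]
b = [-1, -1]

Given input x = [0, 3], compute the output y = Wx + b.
y = [5, -1]

Wx = [1×0 + 2×3, 2×0 + 0×3]
   = [6, 0]
y = Wx + b = [6 + -1, 0 + -1] = [5, -1]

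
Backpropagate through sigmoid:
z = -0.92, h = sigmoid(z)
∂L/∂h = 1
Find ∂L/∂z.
∂L/∂z = 0.2038

σ(-0.92) = 0.285
σ'(-0.92) = σ(-0.92)(1 - σ(-0.92)) = 0.285 × 0.715 = 0.2038
∂L/∂z = ∂L/∂h · σ'(z) = 1 × 0.2038 = 0.2038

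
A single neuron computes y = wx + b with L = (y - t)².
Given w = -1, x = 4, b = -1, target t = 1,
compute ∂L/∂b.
∂L/∂b = -12

y = wx + b = (-1)(4) + -1 = -5
∂L/∂y = 2(y - t) = 2(-5 - 1) = -12
∂y/∂b = 1
∂L/∂b = ∂L/∂y · ∂y/∂b = -12 × 1 = -12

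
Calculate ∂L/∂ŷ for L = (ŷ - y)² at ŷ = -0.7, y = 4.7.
∂L/∂ŷ = -10.8

∂L/∂ŷ = 2(ŷ - y) = 2(-0.7 - 4.7) = 2(-5.4) = -10.8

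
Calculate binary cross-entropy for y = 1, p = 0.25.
L = 1.386

L = -1·log(0.25) - 0·log(0.75) = -log(0.25) = 1.386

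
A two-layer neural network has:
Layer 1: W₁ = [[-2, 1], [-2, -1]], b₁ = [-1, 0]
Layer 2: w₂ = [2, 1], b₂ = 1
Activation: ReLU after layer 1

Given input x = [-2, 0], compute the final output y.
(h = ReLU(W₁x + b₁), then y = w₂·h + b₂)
y = 11

Layer 1 pre-activation: z₁ = [3, 4]
After ReLU: h = [3, 4]
Layer 2 output: y = 2×3 + 1×4 + 1 = 11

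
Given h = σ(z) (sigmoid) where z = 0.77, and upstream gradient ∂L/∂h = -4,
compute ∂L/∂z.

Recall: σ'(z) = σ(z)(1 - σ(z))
∂L/∂z = -0.8653

σ(0.77) = 0.6835
σ'(0.77) = σ(0.77)(1 - σ(0.77)) = 0.6835 × 0.3165 = 0.2163
∂L/∂z = ∂L/∂h · σ'(z) = -4 × 0.2163 = -0.8653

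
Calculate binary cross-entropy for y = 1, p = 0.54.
L = 0.6162

L = -1·log(0.54) - 0·log(0.46) = -log(0.54) = 0.6162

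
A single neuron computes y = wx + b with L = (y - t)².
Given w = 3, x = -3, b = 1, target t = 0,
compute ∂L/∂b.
∂L/∂b = -16

y = wx + b = (3)(-3) + 1 = -8
∂L/∂y = 2(y - t) = 2(-8 - 0) = -16
∂y/∂b = 1
∂L/∂b = ∂L/∂y · ∂y/∂b = -16 × 1 = -16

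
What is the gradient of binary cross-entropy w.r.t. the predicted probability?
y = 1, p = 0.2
∂L/∂p = -5

∂L/∂p = -y/p + (1-y)/(1-p) = -1/0.2 + 0 = -5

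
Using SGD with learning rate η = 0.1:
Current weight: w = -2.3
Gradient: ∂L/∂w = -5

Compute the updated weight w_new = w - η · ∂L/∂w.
w_new = -1.8

w_new = w - η·∂L/∂w = -2.3 - 0.1×(-5) = -2.3 - (-0.5) = -1.8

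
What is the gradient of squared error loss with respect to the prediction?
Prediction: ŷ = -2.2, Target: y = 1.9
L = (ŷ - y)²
∂L/∂ŷ = -8.2

∂L/∂ŷ = 2(ŷ - y) = 2(-2.2 - 1.9) = 2(-4.1) = -8.2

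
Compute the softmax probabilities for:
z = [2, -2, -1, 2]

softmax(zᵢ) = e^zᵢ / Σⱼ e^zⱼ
p = [0.4835, 0.0089, 0.0241, 0.4835]

exp(z) = [7.389, 0.1353, 0.3679, 7.389]
Sum = 15.28
p = [0.4835, 0.0089, 0.0241, 0.4835]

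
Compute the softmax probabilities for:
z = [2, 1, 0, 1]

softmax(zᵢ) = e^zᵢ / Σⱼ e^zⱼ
p = [0.5344, 0.1966, 0.0723, 0.1966]

exp(z) = [7.389, 2.718, 1, 2.718]
Sum = 13.83
p = [0.5344, 0.1966, 0.0723, 0.1966]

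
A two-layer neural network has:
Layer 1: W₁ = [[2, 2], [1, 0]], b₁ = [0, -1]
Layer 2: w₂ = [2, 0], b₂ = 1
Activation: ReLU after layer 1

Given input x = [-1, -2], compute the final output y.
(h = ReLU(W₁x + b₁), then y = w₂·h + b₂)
y = 1

Layer 1 pre-activation: z₁ = [-6, -2]
After ReLU: h = [0, 0]
Layer 2 output: y = 2×0 + 0×0 + 1 = 1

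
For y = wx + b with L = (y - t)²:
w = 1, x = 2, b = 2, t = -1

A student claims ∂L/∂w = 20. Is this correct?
Correct

y = (1)(2) + 2 = 4
∂L/∂y = 2(y - t) = 2(4 - -1) = 10
∂y/∂w = x = 2
∂L/∂w = 10 × 2 = 20

Claimed value: 20
Correct: The correct gradient is 20.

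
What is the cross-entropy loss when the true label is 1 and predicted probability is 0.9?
L = 0.1054

L = -1·log(0.9) - 0·log(0.1) = -log(0.9) = 0.1054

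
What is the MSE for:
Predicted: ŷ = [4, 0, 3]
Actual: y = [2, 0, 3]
MSE = 1.333

MSE = (1/3)((4-2)² + (0-0)² + (3-3)²) = (1/3)(4 + 0 + 0) = 1.333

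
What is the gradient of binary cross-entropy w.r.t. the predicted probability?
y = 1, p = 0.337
∂L/∂p = -2.967

∂L/∂p = -y/p + (1-y)/(1-p) = -1/0.337 + 0 = -2.967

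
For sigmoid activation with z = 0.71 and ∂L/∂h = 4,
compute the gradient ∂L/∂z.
∂L/∂z = 0.8839

σ(0.71) = 0.6704
σ'(0.71) = σ(0.71)(1 - σ(0.71)) = 0.6704 × 0.3296 = 0.221
∂L/∂z = ∂L/∂h · σ'(z) = 4 × 0.221 = 0.8839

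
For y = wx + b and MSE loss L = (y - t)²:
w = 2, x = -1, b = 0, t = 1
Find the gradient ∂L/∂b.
∂L/∂b = -6

y = wx + b = (2)(-1) + 0 = -2
∂L/∂y = 2(y - t) = 2(-2 - 1) = -6
∂y/∂b = 1
∂L/∂b = ∂L/∂y · ∂y/∂b = -6 × 1 = -6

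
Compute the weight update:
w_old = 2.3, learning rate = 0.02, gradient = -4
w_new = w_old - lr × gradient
w_new = 2.38

w_new = w - η·∂L/∂w = 2.3 - 0.02×(-4) = 2.3 - (-0.08) = 2.38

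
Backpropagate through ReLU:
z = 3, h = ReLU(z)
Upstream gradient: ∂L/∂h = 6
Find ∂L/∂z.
∂L/∂z = 6

h = ReLU(3) = 3
Since z > 0: ∂h/∂z = 1
∂L/∂z = ∂L/∂h · ∂h/∂z = 6 × 1 = 6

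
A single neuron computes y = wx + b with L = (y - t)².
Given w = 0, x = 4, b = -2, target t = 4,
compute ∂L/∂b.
∂L/∂b = -12

y = wx + b = (0)(4) + -2 = -2
∂L/∂y = 2(y - t) = 2(-2 - 4) = -12
∂y/∂b = 1
∂L/∂b = ∂L/∂y · ∂y/∂b = -12 × 1 = -12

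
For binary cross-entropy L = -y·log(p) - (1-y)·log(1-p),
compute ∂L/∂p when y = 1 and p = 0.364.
∂L/∂p = -2.747

∂L/∂p = -y/p + (1-y)/(1-p) = -1/0.364 + 0 = -2.747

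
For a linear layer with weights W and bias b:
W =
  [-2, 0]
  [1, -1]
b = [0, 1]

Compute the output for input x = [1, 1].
y = [-2, 1]

Wx = [-2×1 + 0×1, 1×1 + -1×1]
   = [-2, 0]
y = Wx + b = [-2 + 0, 0 + 1] = [-2, 1]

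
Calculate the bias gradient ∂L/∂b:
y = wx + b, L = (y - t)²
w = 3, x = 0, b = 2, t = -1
∂L/∂b = 6

y = wx + b = (3)(0) + 2 = 2
∂L/∂y = 2(y - t) = 2(2 - -1) = 6
∂y/∂b = 1
∂L/∂b = ∂L/∂y · ∂y/∂b = 6 × 1 = 6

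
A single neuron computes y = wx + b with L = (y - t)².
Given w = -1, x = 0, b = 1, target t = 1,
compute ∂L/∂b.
∂L/∂b = 0

y = wx + b = (-1)(0) + 1 = 1
∂L/∂y = 2(y - t) = 2(1 - 1) = 0
∂y/∂b = 1
∂L/∂b = ∂L/∂y · ∂y/∂b = 0 × 1 = 0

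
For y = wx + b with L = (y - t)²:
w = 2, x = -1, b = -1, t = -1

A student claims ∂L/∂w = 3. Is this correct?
Incorrect

y = (2)(-1) + -1 = -3
∂L/∂y = 2(y - t) = 2(-3 - -1) = -4
∂y/∂w = x = -1
∂L/∂w = -4 × -1 = 4

Claimed value: 3
Incorrect: The correct gradient is 4.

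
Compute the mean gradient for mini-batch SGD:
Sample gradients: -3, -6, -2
Average gradient = -3.667

Average = (1/3)(-3 + -6 + -2) = -11/3 = -3.667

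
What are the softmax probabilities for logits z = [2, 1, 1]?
p = [0.5761, 0.2119, 0.2119]

exp(z) = [7.389, 2.718, 2.718]
Sum = 12.83
p = [0.5761, 0.2119, 0.2119]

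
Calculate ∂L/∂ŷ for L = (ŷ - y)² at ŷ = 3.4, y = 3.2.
∂L/∂ŷ = 0.4

∂L/∂ŷ = 2(ŷ - y) = 2(3.4 - 3.2) = 2(0.2) = 0.4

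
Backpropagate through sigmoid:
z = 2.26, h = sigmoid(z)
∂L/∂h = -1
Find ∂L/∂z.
∂L/∂z = -0.08556

σ(2.26) = 0.9055
σ'(2.26) = σ(2.26)(1 - σ(2.26)) = 0.9055 × 0.09449 = 0.08556
∂L/∂z = ∂L/∂h · σ'(z) = -1 × 0.08556 = -0.08556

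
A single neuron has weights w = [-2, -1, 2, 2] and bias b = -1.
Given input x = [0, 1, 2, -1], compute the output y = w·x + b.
y = 0

y = (-2)(0) + (-1)(1) + (2)(2) + (2)(-1) + -1 = 0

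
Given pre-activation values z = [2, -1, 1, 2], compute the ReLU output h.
h = [2, 0, 1, 2]

ReLU applied element-wise: max(0,2)=2, max(0,-1)=0, max(0,1)=1, max(0,2)=2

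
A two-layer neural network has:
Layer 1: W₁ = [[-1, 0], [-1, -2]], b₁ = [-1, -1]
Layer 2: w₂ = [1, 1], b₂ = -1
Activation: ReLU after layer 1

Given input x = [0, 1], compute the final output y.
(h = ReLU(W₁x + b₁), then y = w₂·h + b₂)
y = -1

Layer 1 pre-activation: z₁ = [-1, -3]
After ReLU: h = [0, 0]
Layer 2 output: y = 1×0 + 1×0 + -1 = -1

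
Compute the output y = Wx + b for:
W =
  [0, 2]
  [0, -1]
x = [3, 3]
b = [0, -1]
y = [6, -4]

Wx = [0×3 + 2×3, 0×3 + -1×3]
   = [6, -3]
y = Wx + b = [6 + 0, -3 + -1] = [6, -4]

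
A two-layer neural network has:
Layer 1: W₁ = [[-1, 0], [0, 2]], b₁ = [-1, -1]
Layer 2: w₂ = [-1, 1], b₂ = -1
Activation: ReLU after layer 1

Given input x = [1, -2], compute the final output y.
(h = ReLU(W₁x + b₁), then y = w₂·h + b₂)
y = -1

Layer 1 pre-activation: z₁ = [-2, -5]
After ReLU: h = [0, 0]
Layer 2 output: y = -1×0 + 1×0 + -1 = -1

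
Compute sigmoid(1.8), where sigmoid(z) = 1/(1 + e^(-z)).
0.8581

sigmoid(1.8) = 1/(1 + e^(-1.8)) = 1/(1 + 0.1653) = 0.8581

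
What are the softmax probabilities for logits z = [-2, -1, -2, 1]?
p = [0.0403, 0.1096, 0.0403, 0.8098]

exp(z) = [0.1353, 0.3679, 0.1353, 2.718]
Sum = 3.357
p = [0.0403, 0.1096, 0.0403, 0.8098]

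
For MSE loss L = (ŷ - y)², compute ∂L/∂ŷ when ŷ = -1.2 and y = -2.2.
∂L/∂ŷ = 2.0

∂L/∂ŷ = 2(ŷ - y) = 2(-1.2 - -2.2) = 2(1.0) = 2.0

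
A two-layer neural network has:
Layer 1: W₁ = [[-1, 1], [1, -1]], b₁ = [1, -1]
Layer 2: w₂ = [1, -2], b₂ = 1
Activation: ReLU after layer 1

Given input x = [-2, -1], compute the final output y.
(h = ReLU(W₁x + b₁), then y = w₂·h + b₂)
y = 3

Layer 1 pre-activation: z₁ = [2, -2]
After ReLU: h = [2, 0]
Layer 2 output: y = 1×2 + -2×0 + 1 = 3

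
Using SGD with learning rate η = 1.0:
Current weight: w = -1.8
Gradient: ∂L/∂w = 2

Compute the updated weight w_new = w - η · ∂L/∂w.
w_new = -3.8

w_new = w - η·∂L/∂w = -1.8 - 1.0×(2) = -1.8 - (2) = -3.8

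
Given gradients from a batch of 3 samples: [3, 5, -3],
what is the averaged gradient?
Average gradient = 1.667

Average = (1/3)(3 + 5 + -3) = 5/3 = 1.667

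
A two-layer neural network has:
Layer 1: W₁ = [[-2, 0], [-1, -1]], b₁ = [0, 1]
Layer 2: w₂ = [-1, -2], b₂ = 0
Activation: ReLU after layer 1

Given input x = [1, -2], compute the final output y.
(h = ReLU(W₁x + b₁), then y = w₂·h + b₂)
y = -4

Layer 1 pre-activation: z₁ = [-2, 2]
After ReLU: h = [0, 2]
Layer 2 output: y = -1×0 + -2×2 + 0 = -4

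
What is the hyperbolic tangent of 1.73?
0.9391

tanh(1.73) = (e^(1.73) - e^(-1.73))/(e^(1.73) + e^(-1.73)) = 0.9391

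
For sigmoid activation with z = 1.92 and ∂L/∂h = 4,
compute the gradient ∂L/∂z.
∂L/∂z = 0.4461

σ(1.92) = 0.8721
σ'(1.92) = σ(1.92)(1 - σ(1.92)) = 0.8721 × 0.1279 = 0.1115
∂L/∂z = ∂L/∂h · σ'(z) = 4 × 0.1115 = 0.4461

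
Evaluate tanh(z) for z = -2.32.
-0.9809

tanh(-2.32) = (e^(-2.32) - e^(2.32))/(e^(-2.32) + e^(2.32)) = -0.9809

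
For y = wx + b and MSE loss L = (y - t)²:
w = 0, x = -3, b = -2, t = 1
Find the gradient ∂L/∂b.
∂L/∂b = -6

y = wx + b = (0)(-3) + -2 = -2
∂L/∂y = 2(y - t) = 2(-2 - 1) = -6
∂y/∂b = 1
∂L/∂b = ∂L/∂y · ∂y/∂b = -6 × 1 = -6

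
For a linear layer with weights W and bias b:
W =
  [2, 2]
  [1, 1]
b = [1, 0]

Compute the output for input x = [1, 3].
y = [9, 4]

Wx = [2×1 + 2×3, 1×1 + 1×3]
   = [8, 4]
y = Wx + b = [8 + 1, 4 + 0] = [9, 4]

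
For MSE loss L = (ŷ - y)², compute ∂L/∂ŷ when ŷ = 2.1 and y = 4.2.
∂L/∂ŷ = -4.2

∂L/∂ŷ = 2(ŷ - y) = 2(2.1 - 4.2) = 2(-2.1) = -4.2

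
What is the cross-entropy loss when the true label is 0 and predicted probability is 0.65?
L = 1.05

L = -0·log(0.65) - 1·log(0.35) = -log(0.35) = 1.05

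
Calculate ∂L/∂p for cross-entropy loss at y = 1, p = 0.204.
∂L/∂p = -4.902

∂L/∂p = -y/p + (1-y)/(1-p) = -1/0.204 + 0 = -4.902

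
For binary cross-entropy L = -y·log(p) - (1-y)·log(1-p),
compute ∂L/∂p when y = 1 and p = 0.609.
∂L/∂p = -1.642

∂L/∂p = -y/p + (1-y)/(1-p) = -1/0.609 + 0 = -1.642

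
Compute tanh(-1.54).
-0.9121

tanh(-1.54) = (e^(-1.54) - e^(1.54))/(e^(-1.54) + e^(1.54)) = -0.9121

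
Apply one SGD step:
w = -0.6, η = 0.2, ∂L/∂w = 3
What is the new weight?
w_new = -1.2

w_new = w - η·∂L/∂w = -0.6 - 0.2×(3) = -0.6 - (0.6) = -1.2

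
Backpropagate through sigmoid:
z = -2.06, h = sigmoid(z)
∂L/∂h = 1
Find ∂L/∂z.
∂L/∂z = 0.1003

σ(-2.06) = 0.113
σ'(-2.06) = σ(-2.06)(1 - σ(-2.06)) = 0.113 × 0.887 = 0.1003
∂L/∂z = ∂L/∂h · σ'(z) = 1 × 0.1003 = 0.1003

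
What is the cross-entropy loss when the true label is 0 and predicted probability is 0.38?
L = 0.478

L = -0·log(0.38) - 1·log(0.62) = -log(0.62) = 0.478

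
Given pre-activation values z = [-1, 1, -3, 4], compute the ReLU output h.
h = [0, 1, 0, 4]

ReLU applied element-wise: max(0,-1)=0, max(0,1)=1, max(0,-3)=0, max(0,4)=4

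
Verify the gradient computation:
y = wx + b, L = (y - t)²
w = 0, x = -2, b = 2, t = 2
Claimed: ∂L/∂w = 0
Correct

y = (0)(-2) + 2 = 2
∂L/∂y = 2(y - t) = 2(2 - 2) = 0
∂y/∂w = x = -2
∂L/∂w = 0 × -2 = 0

Claimed value: 0
Correct: The correct gradient is 0.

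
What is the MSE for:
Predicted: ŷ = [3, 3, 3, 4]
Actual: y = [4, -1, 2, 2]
MSE = 5.5

MSE = (1/4)((3-4)² + (3--1)² + (3-2)² + (4-2)²) = (1/4)(1 + 16 + 1 + 4) = 5.5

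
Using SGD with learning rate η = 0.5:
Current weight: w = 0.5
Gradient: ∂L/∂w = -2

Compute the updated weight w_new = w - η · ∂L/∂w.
w_new = 1.5

w_new = w - η·∂L/∂w = 0.5 - 0.5×(-2) = 0.5 - (-1) = 1.5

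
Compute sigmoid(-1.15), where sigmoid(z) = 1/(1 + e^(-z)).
0.2405

sigmoid(-1.15) = 1/(1 + e^(1.15)) = 1/(1 + 3.158) = 0.2405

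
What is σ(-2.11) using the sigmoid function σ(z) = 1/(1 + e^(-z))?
0.1081

sigmoid(-2.11) = 1/(1 + e^(2.11)) = 1/(1 + 8.248) = 0.1081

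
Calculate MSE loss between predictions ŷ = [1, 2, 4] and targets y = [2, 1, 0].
MSE = 6

MSE = (1/3)((1-2)² + (2-1)² + (4-0)²) = (1/3)(1 + 1 + 16) = 6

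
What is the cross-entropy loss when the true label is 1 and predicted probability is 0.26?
L = 1.347

L = -1·log(0.26) - 0·log(0.74) = -log(0.26) = 1.347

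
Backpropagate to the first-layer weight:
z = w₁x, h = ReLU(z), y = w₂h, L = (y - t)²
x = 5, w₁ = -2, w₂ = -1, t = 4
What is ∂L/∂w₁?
∂L/∂w₁ = 0

Forward pass:
z = w₁x = -2×5 = -10
h = ReLU(-10) = 0
y = w₂h = -1×0 = 0

Backward pass:
∂L/∂y = 2(y - t) = 2(0 - 4) = -8
∂y/∂h = w₂ = -1
∂h/∂z = 0 (ReLU derivative)
∂z/∂w₁ = x = 5

∂L/∂w₁ = -8 × -1 × 0 × 5 = 0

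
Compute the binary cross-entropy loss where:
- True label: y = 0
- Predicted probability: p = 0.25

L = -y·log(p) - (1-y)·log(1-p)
L = 0.2877

L = -0·log(0.25) - 1·log(0.75) = -log(0.75) = 0.2877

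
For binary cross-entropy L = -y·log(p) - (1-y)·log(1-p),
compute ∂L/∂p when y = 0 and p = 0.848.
∂L/∂p = 6.579

∂L/∂p = -y/p + (1-y)/(1-p) = 0 + 1/0.152 = 6.579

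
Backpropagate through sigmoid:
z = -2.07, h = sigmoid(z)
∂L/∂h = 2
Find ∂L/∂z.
∂L/∂z = 0.199

σ(-2.07) = 0.112
σ'(-2.07) = σ(-2.07)(1 - σ(-2.07)) = 0.112 × 0.888 = 0.09949
∂L/∂z = ∂L/∂h · σ'(z) = 2 × 0.09949 = 0.199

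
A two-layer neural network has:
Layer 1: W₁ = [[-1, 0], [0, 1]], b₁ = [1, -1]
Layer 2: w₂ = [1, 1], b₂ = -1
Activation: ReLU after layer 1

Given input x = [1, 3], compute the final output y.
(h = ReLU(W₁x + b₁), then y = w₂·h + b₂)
y = 1

Layer 1 pre-activation: z₁ = [0, 2]
After ReLU: h = [0, 2]
Layer 2 output: y = 1×0 + 1×2 + -1 = 1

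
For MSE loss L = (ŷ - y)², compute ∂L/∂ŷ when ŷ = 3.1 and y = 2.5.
∂L/∂ŷ = 1.2

∂L/∂ŷ = 2(ŷ - y) = 2(3.1 - 2.5) = 2(0.6) = 1.2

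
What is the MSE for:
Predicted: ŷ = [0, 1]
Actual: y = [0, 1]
MSE = 0

MSE = (1/2)((0-0)² + (1-1)²) = (1/2)(0 + 0) = 0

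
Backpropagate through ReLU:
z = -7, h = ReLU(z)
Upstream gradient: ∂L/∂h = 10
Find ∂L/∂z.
∂L/∂z = 0

h = ReLU(-7) = 0
Since z < 0: ∂h/∂z = 0
∂L/∂z = ∂L/∂h · ∂h/∂z = 10 × 0 = 0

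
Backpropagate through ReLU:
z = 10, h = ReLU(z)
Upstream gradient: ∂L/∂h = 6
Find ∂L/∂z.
∂L/∂z = 6

h = ReLU(10) = 10
Since z > 0: ∂h/∂z = 1
∂L/∂z = ∂L/∂h · ∂h/∂z = 6 × 1 = 6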